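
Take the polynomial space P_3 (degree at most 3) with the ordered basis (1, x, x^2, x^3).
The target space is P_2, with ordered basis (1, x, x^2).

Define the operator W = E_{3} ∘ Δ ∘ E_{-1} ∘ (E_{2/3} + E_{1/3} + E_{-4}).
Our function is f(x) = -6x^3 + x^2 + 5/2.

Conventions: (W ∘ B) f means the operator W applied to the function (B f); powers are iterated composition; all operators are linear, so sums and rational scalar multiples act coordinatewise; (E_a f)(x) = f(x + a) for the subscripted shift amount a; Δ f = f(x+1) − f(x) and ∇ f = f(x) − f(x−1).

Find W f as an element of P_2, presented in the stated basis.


E_{2/3} f = -6x^3 - 11x^2 - (20/3)x + 7/6
E_{1/3} f = -6x^3 - 5x^2 - (4/3)x + 43/18
E_{-4} f = -6x^3 + 73x^2 - 296x + 805/2
(E_{2/3} + E_{1/3} + E_{-4}) f = -18x^3 + 57x^2 - 304x + 7309/18
E_{-1} (E_{2/3} + E_{1/3} + E_{-4}) f = -18x^3 + 111x^2 - 472x + 14131/18
Δ E_{-1} (E_{2/3} + E_{1/3} + E_{-4}) f = -54x^2 + 168x - 379
E_{3} Δ E_{-1} (E_{2/3} + E_{1/3} + E_{-4}) f = -54x^2 - 156x - 361

the result is g(x) = -54x^2 - 156x - 361


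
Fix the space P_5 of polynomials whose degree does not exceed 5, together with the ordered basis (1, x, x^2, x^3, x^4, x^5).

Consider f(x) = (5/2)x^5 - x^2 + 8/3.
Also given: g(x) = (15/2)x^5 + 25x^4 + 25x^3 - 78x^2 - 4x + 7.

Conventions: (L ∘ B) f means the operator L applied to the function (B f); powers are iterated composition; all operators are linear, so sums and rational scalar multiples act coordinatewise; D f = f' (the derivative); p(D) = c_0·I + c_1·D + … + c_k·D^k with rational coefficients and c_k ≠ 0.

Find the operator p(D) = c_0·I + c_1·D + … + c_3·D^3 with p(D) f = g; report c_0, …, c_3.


p(D) = 3·I + 2·D + (1/2)·D^2 − (1/2)·D^3, i.e. c_0 = 3, c_1 = 2, c_2 = 1/2, c_3 = -1/2

D^0 f = (5/2)x^5 - x^2 + 8/3
D^1 f = (25/2)x^4 - 2x
D^2 f = 50x^3 - 2
D^3 f = 150x^2
matching coefficients of g against c_0 f + c_1 Df + … from the top degree down determines the c_i
solution: c_0 = 3, c_1 = 2, c_2 = 1/2, c_3 = -1/2


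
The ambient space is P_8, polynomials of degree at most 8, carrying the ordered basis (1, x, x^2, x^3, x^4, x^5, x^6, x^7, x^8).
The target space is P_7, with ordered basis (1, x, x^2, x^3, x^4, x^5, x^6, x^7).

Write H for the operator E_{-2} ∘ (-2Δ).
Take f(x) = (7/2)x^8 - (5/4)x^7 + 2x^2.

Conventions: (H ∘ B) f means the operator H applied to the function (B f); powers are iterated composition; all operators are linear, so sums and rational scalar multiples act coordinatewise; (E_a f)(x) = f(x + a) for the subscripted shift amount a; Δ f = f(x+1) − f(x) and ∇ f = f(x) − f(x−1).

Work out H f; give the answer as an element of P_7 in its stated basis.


g(x) = -56x^7 + (1211/2)x^6 - (5803/2)x^5 + (15925/2)x^4 - (26929/2)x^3 + (27951/2)x^2 - (16445/2)x + 4229/2

Δ f = 28x^7 + (357/4)x^6 + (679/4)x^5 + (805/4)x^4 + (609/4)x^3 + (287/4)x^2 + (93/4)x + 17/4
(-2Δ) f = -56x^7 - (357/2)x^6 - (679/2)x^5 - (805/2)x^4 - (609/2)x^3 - (287/2)x^2 - (93/2)x - 17/2
E_{-2} (-2Δ) f = -56x^7 + (1211/2)x^6 - (5803/2)x^5 + (15925/2)x^4 - (26929/2)x^3 + (27951/2)x^2 - (16445/2)x + 4229/2


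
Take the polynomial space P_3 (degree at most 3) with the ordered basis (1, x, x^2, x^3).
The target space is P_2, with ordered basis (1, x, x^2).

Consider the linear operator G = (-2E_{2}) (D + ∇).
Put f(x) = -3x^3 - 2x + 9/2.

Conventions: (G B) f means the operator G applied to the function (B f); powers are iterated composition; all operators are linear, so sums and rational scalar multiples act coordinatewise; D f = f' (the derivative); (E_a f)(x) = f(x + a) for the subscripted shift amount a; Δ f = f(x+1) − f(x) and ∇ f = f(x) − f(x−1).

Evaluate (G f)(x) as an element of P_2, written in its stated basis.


D f = -9x^2 - 2
∇ f = -9x^2 + 9x - 5
(D + ∇) f = -18x^2 + 9x - 7
E_{2} (D + ∇) f = -18x^2 - 63x - 61
(-2E_{2}) (D + ∇) f = 36x^2 + 126x + 122

the image equals g(x) = 36x^2 + 126x + 122


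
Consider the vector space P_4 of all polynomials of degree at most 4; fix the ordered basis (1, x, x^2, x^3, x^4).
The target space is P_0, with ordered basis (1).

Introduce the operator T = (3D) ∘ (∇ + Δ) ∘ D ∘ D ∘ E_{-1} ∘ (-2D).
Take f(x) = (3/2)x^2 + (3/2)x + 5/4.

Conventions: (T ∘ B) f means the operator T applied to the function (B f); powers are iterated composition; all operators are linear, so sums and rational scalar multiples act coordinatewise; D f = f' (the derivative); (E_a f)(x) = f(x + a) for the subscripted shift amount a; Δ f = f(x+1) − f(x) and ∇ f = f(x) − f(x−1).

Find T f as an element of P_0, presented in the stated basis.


the image equals g(x) = 0

D f = 3x + 3/2
(-2D) f = -6x - 3
E_{-1} (-2D) f = -6x + 3
D E_{-1} (-2D) f = -6
D D E_{-1} (-2D) f = 0
∇ (D ∘ D ∘ E_{-1} ∘ (-2D)) f = 0
Δ (D ∘ D ∘ E_{-1} ∘ (-2D)) f = 0
(∇ + Δ) (D ∘ D ∘ E_{-1} ∘ (-2D)) f = 0
D (∇ + Δ) (D ∘ D ∘ E_{-1} ∘ (-2D)) f = 0
(3D) (∇ + Δ) (D ∘ D ∘ E_{-1} ∘ (-2D)) f = 0


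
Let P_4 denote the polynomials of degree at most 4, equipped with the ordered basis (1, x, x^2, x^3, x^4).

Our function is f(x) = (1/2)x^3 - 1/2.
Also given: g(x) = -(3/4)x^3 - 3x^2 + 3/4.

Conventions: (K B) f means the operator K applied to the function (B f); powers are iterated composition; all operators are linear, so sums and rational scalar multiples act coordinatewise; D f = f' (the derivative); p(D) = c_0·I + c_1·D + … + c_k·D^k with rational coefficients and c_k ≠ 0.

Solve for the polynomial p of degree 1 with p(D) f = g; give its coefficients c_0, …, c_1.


c_0 = -3/2, c_1 = -2

D^0 f = (1/2)x^3 - 1/2
D^1 f = (3/2)x^2
matching coefficients of g against c_0 f + c_1 Df + … from the top degree down determines the c_i
solution: c_0 = -3/2, c_1 = -2


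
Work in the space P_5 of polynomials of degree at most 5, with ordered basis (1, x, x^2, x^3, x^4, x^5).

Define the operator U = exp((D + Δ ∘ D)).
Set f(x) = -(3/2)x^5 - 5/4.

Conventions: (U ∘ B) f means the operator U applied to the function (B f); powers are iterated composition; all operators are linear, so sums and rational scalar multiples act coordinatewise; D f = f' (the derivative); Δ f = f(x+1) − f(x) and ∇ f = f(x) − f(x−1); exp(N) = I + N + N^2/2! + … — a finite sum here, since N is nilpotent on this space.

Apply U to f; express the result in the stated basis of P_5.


the image equals g(x) = -(3/2)x^5 - (15/2)x^4 - 45x^3 - 150x^2 - (615/2)x - 1181/4

order-1 term: -(15/2)x^4 - 30x^3 - 45x^2 - 30x - 15/2
order-2 term: -15x^3 - 90x^2 - 180x - 120
order-3 term: -15x^2 - 90x - 135
order-4 term: -(15/2)x - 30
order-5 term: -3/2
the series for exp((D + Δ ∘ D)) f terminates at order 5
exp((D + Δ ∘ D)) f = -(3/2)x^5 - (15/2)x^4 - 45x^3 - 150x^2 - (615/2)x - 1181/4


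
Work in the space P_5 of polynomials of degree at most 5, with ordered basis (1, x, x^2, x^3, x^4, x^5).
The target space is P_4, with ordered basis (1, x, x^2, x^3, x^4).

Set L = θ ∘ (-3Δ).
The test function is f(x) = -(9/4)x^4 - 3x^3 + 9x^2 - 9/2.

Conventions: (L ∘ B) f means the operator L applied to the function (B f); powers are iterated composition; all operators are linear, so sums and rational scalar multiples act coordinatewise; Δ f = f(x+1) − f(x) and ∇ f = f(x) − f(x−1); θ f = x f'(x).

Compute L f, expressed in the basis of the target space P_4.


g(x) = 81x^3 + 135x^2

Δ f = -9x^3 - (45/2)x^2 + 15/4
(-3Δ) f = 27x^3 + (135/2)x^2 - 45/4
θ (-3Δ) f = 81x^3 + 135x^2


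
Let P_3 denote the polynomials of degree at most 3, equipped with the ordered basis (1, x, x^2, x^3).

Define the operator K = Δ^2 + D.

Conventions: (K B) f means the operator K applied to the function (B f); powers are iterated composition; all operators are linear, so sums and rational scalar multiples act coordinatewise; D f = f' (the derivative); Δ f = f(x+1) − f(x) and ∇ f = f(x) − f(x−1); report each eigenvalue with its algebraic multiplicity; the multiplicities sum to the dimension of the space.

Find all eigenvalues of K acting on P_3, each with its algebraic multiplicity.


λ = 0 (multiplicity 4)

image of 1: 0
image of x: 1
image of x^2: 2x + 2
image of x^3: 3x^2 + 6x + 6
the matrix is upper triangular; its diagonal is (0, 0, 0, 0)
for a triangular matrix the eigenvalues are the diagonal entries, with algebraic multiplicity their repetition count


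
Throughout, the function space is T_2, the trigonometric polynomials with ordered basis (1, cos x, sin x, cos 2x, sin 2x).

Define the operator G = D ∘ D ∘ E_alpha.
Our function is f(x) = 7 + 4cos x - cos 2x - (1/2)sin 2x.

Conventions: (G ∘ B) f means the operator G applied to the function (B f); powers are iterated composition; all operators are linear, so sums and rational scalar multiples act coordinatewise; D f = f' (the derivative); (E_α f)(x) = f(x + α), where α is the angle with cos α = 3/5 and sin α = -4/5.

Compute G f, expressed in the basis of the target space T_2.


the image equals g(x) = -(12/5)cos x - (16/5)sin x - (76/25)cos 2x + (82/25)sin 2x

E_alpha f = 7 + (12/5)cos x + (16/5)sin x + (19/25)cos 2x - (41/50)sin 2x
D E_alpha f = (16/5)cos x - (12/5)sin x - (41/25)cos 2x - (38/25)sin 2x
D D E_alpha f = -(12/5)cos x - (16/5)sin x - (76/25)cos 2x + (82/25)sin 2x


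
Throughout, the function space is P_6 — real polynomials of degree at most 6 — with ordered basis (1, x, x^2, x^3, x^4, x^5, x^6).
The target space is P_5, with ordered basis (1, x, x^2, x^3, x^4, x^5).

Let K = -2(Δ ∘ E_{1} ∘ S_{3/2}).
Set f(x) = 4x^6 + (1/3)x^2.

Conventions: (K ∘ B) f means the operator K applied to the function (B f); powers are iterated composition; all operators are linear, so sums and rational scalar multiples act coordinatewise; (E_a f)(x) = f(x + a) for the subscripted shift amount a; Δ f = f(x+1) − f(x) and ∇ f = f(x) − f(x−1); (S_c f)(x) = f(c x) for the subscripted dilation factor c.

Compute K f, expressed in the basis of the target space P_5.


the result is g(x) = -(2187/4)x^5 - (32805/8)x^4 - (25515/2)x^3 - (164025/8)x^2 - (67809/4)x - 45963/8

S_{3/2} f = (729/16)x^6 + (3/4)x^2
E_{1} S_{3/2} f = (729/16)x^6 + (2187/8)x^5 + (10935/16)x^4 + (3645/4)x^3 + (10947/16)x^2 + (2199/8)x + 741/16
Δ E_{1} S_{3/2} f = (2187/8)x^5 + (32805/16)x^4 + (25515/4)x^3 + (164025/16)x^2 + (67809/8)x + 45963/16
(-2(Δ ∘ E_{1} ∘ S_{3/2})) f = -(2187/4)x^5 - (32805/8)x^4 - (25515/2)x^3 - (164025/8)x^2 - (67809/4)x - 45963/8


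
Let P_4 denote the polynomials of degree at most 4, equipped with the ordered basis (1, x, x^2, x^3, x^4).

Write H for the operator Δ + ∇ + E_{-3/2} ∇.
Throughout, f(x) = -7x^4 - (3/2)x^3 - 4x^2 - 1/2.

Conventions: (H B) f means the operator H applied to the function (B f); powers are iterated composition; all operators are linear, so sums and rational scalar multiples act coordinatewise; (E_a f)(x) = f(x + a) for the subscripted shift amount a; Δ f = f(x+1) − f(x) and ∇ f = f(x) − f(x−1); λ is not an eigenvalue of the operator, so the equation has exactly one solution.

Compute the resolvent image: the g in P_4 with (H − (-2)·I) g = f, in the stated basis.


write g with unknown coordinates in the stated basis and equate coefficients in (H − (-2)·I) g = f
solving from the highest basis element down gives g = -(7/2)x^4 + (81/4)x^3 - (1081/8)x^2 + (5013/8)x - 45255/32
check: H g = -42x^3 + (1065/4)x^2 - (5013/4)x + 45247/16
so H g − (-2)·g = -7x^4 - (3/2)x^3 - 4x^2 - 1/2 = f ✓

the image equals g(x) = -(7/2)x^4 + (81/4)x^3 - (1081/8)x^2 + (5013/8)x - 45255/32


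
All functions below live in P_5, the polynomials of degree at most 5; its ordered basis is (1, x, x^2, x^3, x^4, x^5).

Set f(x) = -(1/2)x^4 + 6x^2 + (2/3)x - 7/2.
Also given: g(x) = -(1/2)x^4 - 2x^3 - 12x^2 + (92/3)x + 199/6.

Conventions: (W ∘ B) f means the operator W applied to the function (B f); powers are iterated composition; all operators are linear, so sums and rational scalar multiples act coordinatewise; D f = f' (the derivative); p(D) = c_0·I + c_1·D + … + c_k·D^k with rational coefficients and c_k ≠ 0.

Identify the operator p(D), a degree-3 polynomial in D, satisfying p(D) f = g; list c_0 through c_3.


p(D) = I + D + 3·D^2 − (3/2)·D^3, i.e. c_0 = 1, c_1 = 1, c_2 = 3, c_3 = -3/2

D^0 f = -(1/2)x^4 + 6x^2 + (2/3)x - 7/2
D^1 f = -2x^3 + 12x + 2/3
D^2 f = -6x^2 + 12
D^3 f = -12x
matching coefficients of g against c_0 f + c_1 Df + … from the top degree down determines the c_i
solution: c_0 = 1, c_1 = 1, c_2 = 3, c_3 = -3/2


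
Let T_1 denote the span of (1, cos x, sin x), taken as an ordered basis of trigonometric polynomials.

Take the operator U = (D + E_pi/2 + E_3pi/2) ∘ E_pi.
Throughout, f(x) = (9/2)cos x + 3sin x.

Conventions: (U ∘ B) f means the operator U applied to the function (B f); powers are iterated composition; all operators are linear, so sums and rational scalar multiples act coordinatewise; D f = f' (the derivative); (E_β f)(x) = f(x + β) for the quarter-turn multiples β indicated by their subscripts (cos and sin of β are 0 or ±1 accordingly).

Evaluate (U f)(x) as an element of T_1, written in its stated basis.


E_pi f = -(9/2)cos x - 3sin x
D E_pi f = -3cos x + (9/2)sin x
E_pi/2 E_pi f = -3cos x + (9/2)sin x
E_3pi/2 E_pi f = 3cos x - (9/2)sin x
(D + E_pi/2 + E_3pi/2) E_pi f = -3cos x + (9/2)sin x

g(x) = -3cos x + (9/2)sin x


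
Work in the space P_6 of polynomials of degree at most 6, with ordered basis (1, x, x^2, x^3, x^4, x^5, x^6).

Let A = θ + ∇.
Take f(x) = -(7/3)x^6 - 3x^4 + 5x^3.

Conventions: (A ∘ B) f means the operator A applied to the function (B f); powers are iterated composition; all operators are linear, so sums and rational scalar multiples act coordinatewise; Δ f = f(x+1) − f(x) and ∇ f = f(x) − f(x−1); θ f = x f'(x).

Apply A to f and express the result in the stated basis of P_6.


the image equals g(x) = -14x^6 - 14x^5 + 23x^4 - (131/3)x^3 + 68x^2 - 41x + 31/3

θ f = -14x^6 - 12x^4 + 15x^3
∇ f = -14x^5 + 35x^4 - (176/3)x^3 + 68x^2 - 41x + 31/3
(θ + ∇) f = -14x^6 - 14x^5 + 23x^4 - (131/3)x^3 + 68x^2 - 41x + 31/3


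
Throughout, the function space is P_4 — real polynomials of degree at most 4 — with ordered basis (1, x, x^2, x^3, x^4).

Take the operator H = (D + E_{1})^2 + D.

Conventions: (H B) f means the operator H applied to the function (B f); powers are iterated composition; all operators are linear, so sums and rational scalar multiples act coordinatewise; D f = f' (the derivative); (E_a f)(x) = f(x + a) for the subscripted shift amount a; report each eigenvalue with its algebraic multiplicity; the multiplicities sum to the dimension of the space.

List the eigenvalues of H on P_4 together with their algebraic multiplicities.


λ = 1 (multiplicity 5)

image of 1: 1
image of x: x + 5
image of x^2: x^2 + 10x + 10
image of x^3: x^3 + 15x^2 + 30x + 14
image of x^4: x^4 + 20x^3 + 60x^2 + 56x + 24
the matrix is upper triangular; its diagonal is (1, 1, 1, 1, 1)
for a triangular matrix the eigenvalues are the diagonal entries, with algebraic multiplicity their repetition count


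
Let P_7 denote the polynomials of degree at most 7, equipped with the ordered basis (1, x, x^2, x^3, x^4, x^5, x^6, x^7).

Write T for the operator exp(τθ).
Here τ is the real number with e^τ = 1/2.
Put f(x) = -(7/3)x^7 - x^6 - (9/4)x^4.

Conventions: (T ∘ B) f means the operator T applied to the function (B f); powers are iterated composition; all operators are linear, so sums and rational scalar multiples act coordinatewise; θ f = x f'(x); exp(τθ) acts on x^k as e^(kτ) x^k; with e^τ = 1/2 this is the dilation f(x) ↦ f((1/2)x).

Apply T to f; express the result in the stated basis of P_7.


the image equals g(x) = -(7/384)x^7 - (1/64)x^6 - (9/64)x^4

exp(τθ) x^k = e^(kτ) x^k; with e^τ = 1/2 this sends x^k to (1/2)^k x^k
x^4 ↦ 1/16 x^4
x^6 ↦ 1/64 x^6
x^7 ↦ 1/128 x^7
applying this coordinatewise to f: exp(τθ) f = -(7/384)x^7 - (1/64)x^6 - (9/64)x^4


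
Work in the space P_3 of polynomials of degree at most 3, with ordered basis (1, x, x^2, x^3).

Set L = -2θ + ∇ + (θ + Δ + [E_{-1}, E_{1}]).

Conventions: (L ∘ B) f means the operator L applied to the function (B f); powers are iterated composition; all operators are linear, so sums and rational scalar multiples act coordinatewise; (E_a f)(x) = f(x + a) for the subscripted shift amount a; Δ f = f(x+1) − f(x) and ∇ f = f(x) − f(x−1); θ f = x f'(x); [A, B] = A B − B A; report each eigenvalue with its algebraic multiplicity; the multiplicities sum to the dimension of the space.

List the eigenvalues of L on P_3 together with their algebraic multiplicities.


image of 1: 0
image of x: -x + 2
image of x^2: -2x^2 + 4x
image of x^3: -3x^3 + 6x^2 + 2
the matrix is upper triangular; its diagonal is (0, -1, -2, -3)
for a triangular matrix the eigenvalues are the diagonal entries, with algebraic multiplicity their repetition count

λ = -3 (multiplicity 1), λ = -2 (multiplicity 1), λ = -1 (multiplicity 1), λ = 0 (multiplicity 1)


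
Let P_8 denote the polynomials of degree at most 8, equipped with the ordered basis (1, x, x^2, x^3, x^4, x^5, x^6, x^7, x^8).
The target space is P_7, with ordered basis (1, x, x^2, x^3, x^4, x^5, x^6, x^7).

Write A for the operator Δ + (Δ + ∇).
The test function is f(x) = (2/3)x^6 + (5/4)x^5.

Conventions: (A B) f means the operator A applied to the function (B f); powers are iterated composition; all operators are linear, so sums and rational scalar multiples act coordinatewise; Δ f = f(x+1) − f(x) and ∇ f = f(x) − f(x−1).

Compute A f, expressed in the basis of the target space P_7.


the result is g(x) = 12x^5 + (115/4)x^4 + (105/2)x^3 + (95/2)x^2 + (73/4)x + 53/12

Δ f = 4x^5 + (65/4)x^4 + (155/6)x^3 + (45/2)x^2 + (41/4)x + 23/12
Δ f = 4x^5 + (65/4)x^4 + (155/6)x^3 + (45/2)x^2 + (41/4)x + 23/12
∇ f = 4x^5 - (15/4)x^4 + (5/6)x^3 + (5/2)x^2 - (9/4)x + 7/12
(Δ + ∇) f = 8x^5 + (25/2)x^4 + (80/3)x^3 + 25x^2 + 8x + 5/2
(Δ + (Δ + ∇)) f = 12x^5 + (115/4)x^4 + (105/2)x^3 + (95/2)x^2 + (73/4)x + 53/12


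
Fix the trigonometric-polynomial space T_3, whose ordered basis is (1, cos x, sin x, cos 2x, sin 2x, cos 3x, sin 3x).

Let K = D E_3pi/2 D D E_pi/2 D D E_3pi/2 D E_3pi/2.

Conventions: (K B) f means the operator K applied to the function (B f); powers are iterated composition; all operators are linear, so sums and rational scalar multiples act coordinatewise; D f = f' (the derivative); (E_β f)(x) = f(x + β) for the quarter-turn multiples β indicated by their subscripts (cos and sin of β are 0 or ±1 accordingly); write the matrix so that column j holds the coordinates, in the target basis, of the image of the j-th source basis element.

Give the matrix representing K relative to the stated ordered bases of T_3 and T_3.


the matrix is [[0, 0, 0, 0, 0, 0, 0]; [0, 1, 0, 0, 0, 0, 0]; [0, 0, 1, 0, 0, 0, 0]; [0, 0, 0, -64, 0, 0, 0]; [0, 0, 0, 0, -64, 0, 0]; [0, 0, 0, 0, 0, 729, 0]; [0, 0, 0, 0, 0, 0, 729]] (rows listed top to bottom)

image of 1: 0
image of cos x: cos x
image of sin x: sin x
image of cos 2x: -64cos 2x
image of sin 2x: -64sin 2x
image of cos 3x: 729cos 3x
image of sin 3x: 729sin 3x
each image's coordinates form column j of the matrix


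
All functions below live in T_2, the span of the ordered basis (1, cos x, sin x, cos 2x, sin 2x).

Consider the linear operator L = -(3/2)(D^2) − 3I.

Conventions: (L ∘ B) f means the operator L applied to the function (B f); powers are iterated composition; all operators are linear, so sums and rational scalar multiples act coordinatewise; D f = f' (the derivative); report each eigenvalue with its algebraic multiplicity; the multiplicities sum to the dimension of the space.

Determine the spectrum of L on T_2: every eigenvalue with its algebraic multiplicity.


λ = -3 (multiplicity 1), λ = -3/2 (multiplicity 2), λ = 3 (multiplicity 2)

image of 1: -3
image of cos x: -(3/2)cos x
image of sin x: -(3/2)sin x
image of cos 2x: 3cos 2x
image of sin 2x: 3sin 2x
the matrix is diagonal; its diagonal is (-3, -3/2, -3/2, 3, 3)
for a triangular matrix the eigenvalues are the diagonal entries, with algebraic multiplicity their repetition count


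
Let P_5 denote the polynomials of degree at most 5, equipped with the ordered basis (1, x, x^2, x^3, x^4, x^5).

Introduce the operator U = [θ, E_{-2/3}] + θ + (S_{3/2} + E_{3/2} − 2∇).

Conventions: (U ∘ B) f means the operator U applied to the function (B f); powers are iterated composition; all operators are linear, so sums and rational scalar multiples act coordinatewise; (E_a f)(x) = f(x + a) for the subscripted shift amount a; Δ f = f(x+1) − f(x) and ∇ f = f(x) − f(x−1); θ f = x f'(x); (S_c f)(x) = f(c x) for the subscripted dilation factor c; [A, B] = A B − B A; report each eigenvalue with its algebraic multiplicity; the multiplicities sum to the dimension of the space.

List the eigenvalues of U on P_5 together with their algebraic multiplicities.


image of 1: 2
image of x: (7/2)x + 1/6
image of x^2: (21/4)x^2 + (1/3)x + 121/36
image of x^3: (59/8)x^3 + (1/2)x^2 + (121/12)x + 163/72
image of x^4: (161/16)x^4 + (2/3)x^3 + (121/6)x^2 + (163/18)x + 8129/1296
image of x^5: (435/32)x^5 + (5/6)x^4 + (605/18)x^3 + (815/36)x^2 + (40645/1296)x + 48617/7776
the matrix is upper triangular; its diagonal is (2, 7/2, 21/4, 59/8, 161/16, 435/32)
for a triangular matrix the eigenvalues are the diagonal entries, with algebraic multiplicity their repetition count

λ = 2 (multiplicity 1), λ = 7/2 (multiplicity 1), λ = 21/4 (multiplicity 1), λ = 59/8 (multiplicity 1), λ = 161/16 (multiplicity 1), λ = 435/32 (multiplicity 1)


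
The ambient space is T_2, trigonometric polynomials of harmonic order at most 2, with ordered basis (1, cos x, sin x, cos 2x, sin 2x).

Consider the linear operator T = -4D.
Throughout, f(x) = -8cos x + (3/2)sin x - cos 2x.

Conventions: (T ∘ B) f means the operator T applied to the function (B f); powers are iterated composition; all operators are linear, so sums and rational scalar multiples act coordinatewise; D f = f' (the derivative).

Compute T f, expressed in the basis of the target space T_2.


g(x) = -6cos x - 32sin x - 8sin 2x

D f = (3/2)cos x + 8sin x + 2sin 2x
(-4D) f = -6cos x - 32sin x - 8sin 2x


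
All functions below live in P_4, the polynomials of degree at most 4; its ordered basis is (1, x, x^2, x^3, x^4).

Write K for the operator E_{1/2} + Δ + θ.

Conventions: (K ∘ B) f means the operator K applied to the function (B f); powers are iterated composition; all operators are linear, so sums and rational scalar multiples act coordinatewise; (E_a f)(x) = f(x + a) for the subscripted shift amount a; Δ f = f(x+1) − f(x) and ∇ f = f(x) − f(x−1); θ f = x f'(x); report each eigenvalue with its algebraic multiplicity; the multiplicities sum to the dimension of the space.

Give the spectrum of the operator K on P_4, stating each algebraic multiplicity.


λ = 1 (multiplicity 1), λ = 2 (multiplicity 1), λ = 3 (multiplicity 1), λ = 4 (multiplicity 1), λ = 5 (multiplicity 1)

image of 1: 1
image of x: 2x + 3/2
image of x^2: 3x^2 + 3x + 5/4
image of x^3: 4x^3 + (9/2)x^2 + (15/4)x + 9/8
image of x^4: 5x^4 + 6x^3 + (15/2)x^2 + (9/2)x + 17/16
the matrix is upper triangular; its diagonal is (1, 2, 3, 4, 5)
for a triangular matrix the eigenvalues are the diagonal entries, with algebraic multiplicity their repetition count


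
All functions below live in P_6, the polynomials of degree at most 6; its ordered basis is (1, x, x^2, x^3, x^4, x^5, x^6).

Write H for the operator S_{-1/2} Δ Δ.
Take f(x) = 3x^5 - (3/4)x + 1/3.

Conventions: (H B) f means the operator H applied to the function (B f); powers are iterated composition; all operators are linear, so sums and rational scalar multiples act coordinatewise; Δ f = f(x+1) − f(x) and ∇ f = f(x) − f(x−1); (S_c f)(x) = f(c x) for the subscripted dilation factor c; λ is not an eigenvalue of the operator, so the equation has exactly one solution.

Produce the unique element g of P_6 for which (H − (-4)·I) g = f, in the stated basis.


the result is g(x) = (3/4)x^5 + (15/32)x^3 - (45/16)x^2 + (861/128)x - 929/192

write g with unknown coordinates in the stated basis and equate coefficients in (H − (-4)·I) g = f
solving from the highest basis element down gives g = (3/4)x^5 + (15/32)x^3 - (45/16)x^2 + (861/128)x - 929/192
check: H g = -(15/8)x^3 + (45/4)x^2 - (885/32)x + 315/16
so H g − (-4)·g = 3x^5 - (3/4)x + 1/3 = f ✓


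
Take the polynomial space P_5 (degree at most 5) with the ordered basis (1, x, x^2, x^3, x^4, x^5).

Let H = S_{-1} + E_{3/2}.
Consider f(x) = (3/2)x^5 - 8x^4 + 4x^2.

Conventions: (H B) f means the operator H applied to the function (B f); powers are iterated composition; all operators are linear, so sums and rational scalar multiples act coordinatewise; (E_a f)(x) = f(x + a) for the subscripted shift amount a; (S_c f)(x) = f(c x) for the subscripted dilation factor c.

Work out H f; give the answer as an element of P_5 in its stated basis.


g(x) = -(19/4)x^4 - (57/4)x^3 - (395/8)x^2 - (1857/32)x - 1287/64

S_{-1} f = -(3/2)x^5 - 8x^4 + 4x^2
E_{3/2} f = (3/2)x^5 + (13/4)x^4 - (57/4)x^3 - (427/8)x^2 - (1857/32)x - 1287/64
(S_{-1} + E_{3/2}) f = -(19/4)x^4 - (57/4)x^3 - (395/8)x^2 - (1857/32)x - 1287/64


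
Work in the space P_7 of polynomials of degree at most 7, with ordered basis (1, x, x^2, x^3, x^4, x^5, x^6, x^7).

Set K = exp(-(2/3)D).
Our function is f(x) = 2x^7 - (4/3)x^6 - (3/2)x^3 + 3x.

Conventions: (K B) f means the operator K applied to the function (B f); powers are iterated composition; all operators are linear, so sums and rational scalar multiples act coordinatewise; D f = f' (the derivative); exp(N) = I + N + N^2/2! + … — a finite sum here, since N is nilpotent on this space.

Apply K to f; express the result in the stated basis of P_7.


the image equals g(x) = 2x^7 - (32/3)x^6 + 24x^5 - (800/27)x^4 + (3277/162)x^3 - (175/27)x^2 + (2393/729)x - 3914/2187

order-1 term: -(28/3)x^6 + (16/3)x^5 + 3x^2 - 2
order-2 term: (56/3)x^5 - (80/9)x^4 - 2x
order-3 term: -(560/27)x^4 + (640/81)x^3 + 4/9
order-4 term: (1120/81)x^3 - (320/81)x^2
order-5 term: -(448/81)x^2 + (256/243)x
order-6 term: (896/729)x - 256/2187
order-7 term: -256/2187
the series for exp(-(2/3)D) f terminates at order 7
exp(-(2/3)D) f = 2x^7 - (32/3)x^6 + 24x^5 - (800/27)x^4 + (3277/162)x^3 - (175/27)x^2 + (2393/729)x - 3914/2187


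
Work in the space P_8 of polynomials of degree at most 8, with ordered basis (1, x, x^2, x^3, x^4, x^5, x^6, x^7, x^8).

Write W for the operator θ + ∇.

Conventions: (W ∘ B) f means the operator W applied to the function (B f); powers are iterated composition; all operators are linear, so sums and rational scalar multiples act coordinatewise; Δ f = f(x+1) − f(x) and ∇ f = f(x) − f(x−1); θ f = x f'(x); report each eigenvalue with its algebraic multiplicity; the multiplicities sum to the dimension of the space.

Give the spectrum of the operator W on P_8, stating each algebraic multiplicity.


λ = 0 (multiplicity 1), λ = 1 (multiplicity 1), λ = 2 (multiplicity 1), λ = 3 (multiplicity 1), λ = 4 (multiplicity 1), λ = 5 (multiplicity 1), λ = 6 (multiplicity 1), λ = 7 (multiplicity 1), λ = 8 (multiplicity 1)

image of 1: 0
image of x: x + 1
image of x^2: 2x^2 + 2x - 1
image of x^3: 3x^3 + 3x^2 - 3x + 1
image of x^4: 4x^4 + 4x^3 - 6x^2 + 4x - 1
image of x^5: 5x^5 + 5x^4 - 10x^3 + 10x^2 - 5x + 1
image of x^6: 6x^6 + 6x^5 - 15x^4 + 20x^3 - 15x^2 + 6x - 1
image of x^7: 7x^7 + 7x^6 - 21x^5 + 35x^4 - 35x^3 + 21x^2 - 7x + 1
image of x^8: 8x^8 + 8x^7 - 28x^6 + 56x^5 - 70x^4 + 56x^3 - 28x^2 + 8x - 1
the matrix is upper triangular; its diagonal is (0, 1, 2, 3, 4, 5, 6, 7, 8)
for a triangular matrix the eigenvalues are the diagonal entries, with algebraic multiplicity their repetition count


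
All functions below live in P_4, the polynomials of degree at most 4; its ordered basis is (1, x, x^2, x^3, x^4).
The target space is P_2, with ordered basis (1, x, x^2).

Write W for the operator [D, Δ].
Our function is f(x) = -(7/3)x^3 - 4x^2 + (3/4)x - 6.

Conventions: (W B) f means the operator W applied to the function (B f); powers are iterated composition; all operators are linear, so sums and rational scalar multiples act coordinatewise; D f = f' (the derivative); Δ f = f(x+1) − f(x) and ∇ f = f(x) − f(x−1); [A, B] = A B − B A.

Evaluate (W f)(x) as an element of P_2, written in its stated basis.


Δ f = -7x^2 - 15x - 67/12
D Δ f = -14x - 15
D f = -7x^2 - 8x + 3/4
Δ D f = -14x - 15
[D, Δ] f = 0

g(x) = 0


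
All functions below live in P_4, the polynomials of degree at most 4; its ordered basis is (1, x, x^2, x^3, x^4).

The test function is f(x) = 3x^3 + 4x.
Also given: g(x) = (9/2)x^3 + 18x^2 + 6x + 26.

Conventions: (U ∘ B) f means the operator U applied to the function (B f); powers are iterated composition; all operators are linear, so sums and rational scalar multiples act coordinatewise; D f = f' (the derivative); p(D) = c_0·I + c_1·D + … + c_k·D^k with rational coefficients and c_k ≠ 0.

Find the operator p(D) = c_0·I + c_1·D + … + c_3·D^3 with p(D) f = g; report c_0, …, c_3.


D^0 f = 3x^3 + 4x
D^1 f = 9x^2 + 4
D^2 f = 18x
D^3 f = 18
matching coefficients of g against c_0 f + c_1 Df + … from the top degree down determines the c_i
solution: c_0 = 3/2, c_1 = 2, c_2 = 0, c_3 = 1

c_0 = 3/2, c_1 = 2, c_2 = 0, c_3 = 1


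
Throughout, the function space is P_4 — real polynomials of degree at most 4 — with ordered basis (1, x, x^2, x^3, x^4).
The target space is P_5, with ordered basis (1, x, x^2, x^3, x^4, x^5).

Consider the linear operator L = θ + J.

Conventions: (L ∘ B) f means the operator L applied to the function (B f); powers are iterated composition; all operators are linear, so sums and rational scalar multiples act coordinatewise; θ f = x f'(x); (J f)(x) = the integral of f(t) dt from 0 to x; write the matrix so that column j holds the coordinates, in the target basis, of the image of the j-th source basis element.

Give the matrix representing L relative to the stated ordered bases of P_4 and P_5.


image of 1: x
image of x: (1/2)x^2 + x
image of x^2: (1/3)x^3 + 2x^2
image of x^3: (1/4)x^4 + 3x^3
image of x^4: (1/5)x^5 + 4x^4
each image's coordinates form column j of the matrix

the matrix is [[0, 0, 0, 0, 0]; [1, 1, 0, 0, 0]; [0, 1/2, 2, 0, 0]; [0, 0, 1/3, 3, 0]; [0, 0, 0, 1/4, 4]; [0, 0, 0, 0, 1/5]] (rows listed top to bottom)


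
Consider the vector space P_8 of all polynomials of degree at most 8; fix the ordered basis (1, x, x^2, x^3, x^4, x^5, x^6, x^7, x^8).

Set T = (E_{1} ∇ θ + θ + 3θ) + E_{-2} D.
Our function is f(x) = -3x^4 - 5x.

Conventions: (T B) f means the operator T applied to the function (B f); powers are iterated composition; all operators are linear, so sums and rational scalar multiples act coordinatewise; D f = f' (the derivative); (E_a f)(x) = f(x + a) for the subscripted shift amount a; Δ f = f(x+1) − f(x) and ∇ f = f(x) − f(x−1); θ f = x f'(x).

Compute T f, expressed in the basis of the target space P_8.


the image equals g(x) = -48x^4 - 60x^3 - 212x + 74

θ f = -12x^4 - 5x
∇ θ f = -48x^3 + 72x^2 - 48x + 7
E_{1} ∇ θ f = -48x^3 - 72x^2 - 48x - 17
θ f = -12x^4 - 5x
θ f = -12x^4 - 5x
(3θ) f = -36x^4 - 15x
(E_{1} ∇ θ + θ + 3θ) f = -48x^4 - 48x^3 - 72x^2 - 68x - 17
D f = -12x^3 - 5
E_{-2} D f = -12x^3 + 72x^2 - 144x + 91
((E_{1} ∇ θ + θ + 3θ) + E_{-2} D) f = -48x^4 - 60x^3 - 212x + 74


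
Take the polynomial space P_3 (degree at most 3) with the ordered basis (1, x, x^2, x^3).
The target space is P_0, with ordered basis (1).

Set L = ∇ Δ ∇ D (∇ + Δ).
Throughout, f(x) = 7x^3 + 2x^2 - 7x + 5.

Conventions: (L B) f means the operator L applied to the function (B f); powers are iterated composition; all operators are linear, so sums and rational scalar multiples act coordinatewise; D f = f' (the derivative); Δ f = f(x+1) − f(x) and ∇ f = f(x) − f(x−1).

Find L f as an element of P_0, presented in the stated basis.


∇ f = 21x^2 - 17x - 2
Δ f = 21x^2 + 25x + 2
(∇ + Δ) f = 42x^2 + 8x
D (∇ + Δ) f = 84x + 8
∇ D (∇ + Δ) f = 84
Δ ∇ D (∇ + Δ) f = 0
∇ (Δ ∇ D) (∇ + Δ) f = 0

the result is g(x) = 0


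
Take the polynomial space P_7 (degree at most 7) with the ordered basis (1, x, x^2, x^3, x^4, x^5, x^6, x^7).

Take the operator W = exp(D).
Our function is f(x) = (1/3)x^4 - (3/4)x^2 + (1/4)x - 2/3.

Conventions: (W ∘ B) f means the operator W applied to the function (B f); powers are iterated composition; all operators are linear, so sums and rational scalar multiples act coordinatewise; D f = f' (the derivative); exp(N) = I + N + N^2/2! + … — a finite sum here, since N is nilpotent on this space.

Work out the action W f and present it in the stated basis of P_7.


the image equals g(x) = (1/3)x^4 + (4/3)x^3 + (5/4)x^2 + (1/12)x - 5/6

order-1 term: (4/3)x^3 - (3/2)x + 1/4
order-2 term: 2x^2 - 3/4
order-3 term: (4/3)x
order-4 term: 1/3
the series for exp(D) f terminates at order 4
exp(D) f = (1/3)x^4 + (4/3)x^3 + (5/4)x^2 + (1/12)x - 5/6


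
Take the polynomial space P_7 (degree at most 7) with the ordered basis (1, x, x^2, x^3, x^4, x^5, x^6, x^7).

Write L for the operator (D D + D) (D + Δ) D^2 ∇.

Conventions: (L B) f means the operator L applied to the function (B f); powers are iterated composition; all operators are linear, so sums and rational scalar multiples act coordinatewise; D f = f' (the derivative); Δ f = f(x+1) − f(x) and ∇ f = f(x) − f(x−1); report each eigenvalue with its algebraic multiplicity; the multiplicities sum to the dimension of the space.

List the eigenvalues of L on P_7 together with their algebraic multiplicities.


image of 1: 0
image of x: 0
image of x^2: 0
image of x^3: 0
image of x^4: 0
image of x^5: 240
image of x^6: 1440x + 1080
image of x^7: 5040x^2 + 7560x - 1260
the matrix is upper triangular; its diagonal is (0, 0, 0, 0, 0, 0, 0, 0)
for a triangular matrix the eigenvalues are the diagonal entries, with algebraic multiplicity their repetition count

λ = 0 (multiplicity 8)


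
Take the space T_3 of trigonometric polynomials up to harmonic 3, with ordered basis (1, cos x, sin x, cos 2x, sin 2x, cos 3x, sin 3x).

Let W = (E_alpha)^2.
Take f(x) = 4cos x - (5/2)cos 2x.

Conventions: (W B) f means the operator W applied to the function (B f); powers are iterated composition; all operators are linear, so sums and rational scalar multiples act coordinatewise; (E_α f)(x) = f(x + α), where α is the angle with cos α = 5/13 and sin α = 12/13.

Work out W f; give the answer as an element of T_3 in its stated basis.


the image equals g(x) = -(476/169)cos x - (480/169)sin x + (1195/57122)cos 2x - (71400/28561)sin 2x

E_alpha f = (20/13)cos x - (48/13)sin x + (595/338)cos 2x + (300/169)sin 2x
E_alpha E_alpha f = -(476/169)cos x - (480/169)sin x + (1195/57122)cos 2x - (71400/28561)sin 2x


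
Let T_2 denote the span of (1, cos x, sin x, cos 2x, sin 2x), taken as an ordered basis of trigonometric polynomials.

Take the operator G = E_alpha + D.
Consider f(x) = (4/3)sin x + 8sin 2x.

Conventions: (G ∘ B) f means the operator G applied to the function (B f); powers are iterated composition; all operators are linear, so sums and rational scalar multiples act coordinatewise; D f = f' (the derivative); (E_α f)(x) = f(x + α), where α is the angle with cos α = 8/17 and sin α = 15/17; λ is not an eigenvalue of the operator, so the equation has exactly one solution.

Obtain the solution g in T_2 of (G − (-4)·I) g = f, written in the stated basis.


write g with unknown coordinates in the stated basis and equate coefficients in (G − (-4)·I) g = f
solving from the highest basis element down gives g = -(8/75)cos x + (19/75)sin x - (6544/5741)cos 2x + (7960/5741)sin 2x
check: G g = (32/75)cos x + (8/25)sin x + (26176/5741)cos 2x + (14088/5741)sin 2x
so G g − (-4)·g = (4/3)sin x + 8sin 2x = f ✓

the image equals g(x) = -(8/75)cos x + (19/75)sin x - (6544/5741)cos 2x + (7960/5741)sin 2x


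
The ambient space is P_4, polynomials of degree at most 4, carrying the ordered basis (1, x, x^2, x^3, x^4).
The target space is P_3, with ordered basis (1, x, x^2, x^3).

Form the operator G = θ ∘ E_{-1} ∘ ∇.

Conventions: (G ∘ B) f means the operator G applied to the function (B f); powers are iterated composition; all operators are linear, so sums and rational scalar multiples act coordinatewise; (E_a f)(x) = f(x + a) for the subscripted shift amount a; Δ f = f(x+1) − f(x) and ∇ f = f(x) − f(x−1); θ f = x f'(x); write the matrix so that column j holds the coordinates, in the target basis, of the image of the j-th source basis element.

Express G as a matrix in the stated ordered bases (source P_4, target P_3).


the matrix is [[0, 0, 0, 0, 0]; [0, 0, 2, -9, 28]; [0, 0, 0, 6, -36]; [0, 0, 0, 0, 12]] (rows listed top to bottom)

image of 1: 0
image of x: 0
image of x^2: 2x
image of x^3: 6x^2 - 9x
image of x^4: 12x^3 - 36x^2 + 28x
each image's coordinates form column j of the matrix


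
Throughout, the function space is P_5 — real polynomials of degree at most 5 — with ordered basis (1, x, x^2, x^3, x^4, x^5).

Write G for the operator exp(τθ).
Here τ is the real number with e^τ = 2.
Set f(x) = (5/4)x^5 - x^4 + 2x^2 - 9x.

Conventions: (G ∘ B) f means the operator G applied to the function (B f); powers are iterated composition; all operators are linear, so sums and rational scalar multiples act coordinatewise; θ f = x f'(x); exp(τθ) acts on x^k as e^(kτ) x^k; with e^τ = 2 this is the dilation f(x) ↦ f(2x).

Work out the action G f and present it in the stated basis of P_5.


the result is g(x) = 40x^5 - 16x^4 + 8x^2 - 18x

exp(τθ) x^k = e^(kτ) x^k; with e^τ = 2 this sends x^k to 2^k x^k
x ↦ 2 x
x^2 ↦ 4 x^2
x^4 ↦ 16 x^4
x^5 ↦ 32 x^5
applying this coordinatewise to f: exp(τθ) f = 40x^5 - 16x^4 + 8x^2 - 18x


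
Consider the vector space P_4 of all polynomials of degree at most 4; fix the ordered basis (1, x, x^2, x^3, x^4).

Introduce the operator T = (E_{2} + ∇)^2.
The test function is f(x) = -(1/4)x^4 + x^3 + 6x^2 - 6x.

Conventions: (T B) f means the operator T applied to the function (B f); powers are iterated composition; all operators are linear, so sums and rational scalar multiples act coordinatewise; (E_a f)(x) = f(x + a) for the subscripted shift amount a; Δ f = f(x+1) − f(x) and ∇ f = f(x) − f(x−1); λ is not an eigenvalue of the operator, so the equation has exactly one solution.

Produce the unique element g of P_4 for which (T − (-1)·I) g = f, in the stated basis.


write g with unknown coordinates in the stated basis and equate coefficients in (T − (-1)·I) g = f
solving from the highest basis element down gives g = -(1/8)x^4 + 2x^3 - 6x^2 - 21x + 327/4
check: T g = -(1/8)x^4 - x^3 + 12x^2 + 15x - 327/4
so T g − (-1)·g = -(1/4)x^4 + x^3 + 6x^2 - 6x = f ✓

g(x) = -(1/8)x^4 + 2x^3 - 6x^2 - 21x + 327/4


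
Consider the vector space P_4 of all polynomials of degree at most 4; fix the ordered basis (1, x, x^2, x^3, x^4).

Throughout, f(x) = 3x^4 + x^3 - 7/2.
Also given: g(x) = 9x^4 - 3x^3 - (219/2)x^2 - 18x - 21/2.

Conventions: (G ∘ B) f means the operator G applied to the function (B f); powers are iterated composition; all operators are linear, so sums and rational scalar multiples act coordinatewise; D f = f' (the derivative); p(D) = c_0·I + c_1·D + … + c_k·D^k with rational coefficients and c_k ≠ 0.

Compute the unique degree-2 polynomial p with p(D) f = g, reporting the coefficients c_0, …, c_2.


c_0 = 3, c_1 = -1/2, c_2 = -3

D^0 f = 3x^4 + x^3 - 7/2
D^1 f = 12x^3 + 3x^2
D^2 f = 36x^2 + 6x
matching coefficients of g against c_0 f + c_1 Df + … from the top degree down determines the c_i
solution: c_0 = 3, c_1 = -1/2, c_2 = -3


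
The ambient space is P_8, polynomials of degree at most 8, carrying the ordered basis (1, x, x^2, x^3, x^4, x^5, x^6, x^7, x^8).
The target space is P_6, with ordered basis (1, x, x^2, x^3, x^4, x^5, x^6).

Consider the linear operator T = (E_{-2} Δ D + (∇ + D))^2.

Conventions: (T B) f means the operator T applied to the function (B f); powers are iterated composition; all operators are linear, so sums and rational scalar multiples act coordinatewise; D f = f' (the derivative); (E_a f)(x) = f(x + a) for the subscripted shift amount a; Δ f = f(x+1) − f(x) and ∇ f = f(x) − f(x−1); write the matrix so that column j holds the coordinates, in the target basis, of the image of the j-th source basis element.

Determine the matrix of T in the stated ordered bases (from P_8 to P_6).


image of 1: 0
image of x: 0
image of x^2: 8
image of x^3: 24x + 12
image of x^4: 48x^2 + 48x - 122
image of x^5: 80x^3 + 120x^2 - 610x + 380
image of x^6: 120x^4 + 240x^3 - 1830x^2 + 2280x + 314
image of x^7: 168x^5 + 420x^4 - 4270x^3 + 7980x^2 + 2198x - 13048
image of x^8: 224x^6 + 672x^5 - 8540x^4 + 21280x^3 + 8792x^2 - 104384x + 113614
each image's coordinates form column j of the matrix

the matrix is [[0, 0, 8, 12, -122, 380, 314, -13048, 113614]; [0, 0, 0, 24, 48, -610, 2280, 2198, -104384]; [0, 0, 0, 0, 48, 120, -1830, 7980, 8792]; [0, 0, 0, 0, 0, 80, 240, -4270, 21280]; [0, 0, 0, 0, 0, 0, 120, 420, -8540]; [0, 0, 0, 0, 0, 0, 0, 168, 672]; [0, 0, 0, 0, 0, 0, 0, 0, 224]] (rows listed top to bottom)
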